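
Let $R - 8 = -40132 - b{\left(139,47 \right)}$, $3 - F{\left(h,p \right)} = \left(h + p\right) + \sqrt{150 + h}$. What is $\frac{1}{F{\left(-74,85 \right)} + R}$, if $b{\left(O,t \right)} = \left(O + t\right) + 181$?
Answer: $- \frac{40499}{1640168925} + \frac{2 \sqrt{19}}{1640168925} \approx -2.4687 \cdot 10^{-5}$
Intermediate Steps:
$F{\left(h,p \right)} = 3 - h - p - \sqrt{150 + h}$ ($F{\left(h,p \right)} = 3 - \left(\left(h + p\right) + \sqrt{150 + h}\right) = 3 - \left(h + p + \sqrt{150 + h}\right) = 3 - h - p - \sqrt{150 + h}$)
$b{\left(O,t \right)} = 181 + O + t$
$R = -40491$ ($R = 8 - 40499 = -40491$)
$\frac{1}{F{\left(-74,85 \right)} + R} = \frac{1}{\left(3 - -74 - 85 - \sqrt{150 - 74}\right) - 40491} = \frac{1}{\left(3 + 74 - 85 - \sqrt{76}\right) - 40491} = \frac{1}{\left(3 + 74 - 85 - 2 \sqrt{19}\right) - 40491} = \frac{1}{\left(-8 - 2 \sqrt{19}\right) - 40491} = \frac{1}{-40499 - 2 \sqrt{19}}$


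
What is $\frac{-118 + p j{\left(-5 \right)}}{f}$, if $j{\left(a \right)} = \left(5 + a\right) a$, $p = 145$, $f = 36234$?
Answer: $- \frac{59}{18117} \approx -0.0032566$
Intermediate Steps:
$j{\left(a \right)} = a \left(5 + a\right)$
$\frac{-118 + p j{\left(-5 \right)}}{f} = \frac{-118 + 145 \left(- 5 \left(5 - 5\right)\right)}{36234} = \left(-118 + 145 \left(\left(-5\right) 0\right)\right) \frac{1}{36234} = \left(-118 + 145 \cdot 0\right) \frac{1}{36234} = \left(-118 + 0\right) \frac{1}{36234} = \left(-118\right) \frac{1}{36234} = - \frac{59}{18117}$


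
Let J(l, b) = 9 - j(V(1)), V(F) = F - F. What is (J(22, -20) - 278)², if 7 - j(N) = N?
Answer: 76176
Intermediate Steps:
V(F) = 0
j(N) = 7 - N
J(l, b) = 2 (J(l, b) = 9 - (7 - 1*0) = 9 - (7 + 0) = 9 - 1*7 = 9 - 7 = 2)
(J(22, -20) - 278)² = (2 - 278)² = (-276)² = 76176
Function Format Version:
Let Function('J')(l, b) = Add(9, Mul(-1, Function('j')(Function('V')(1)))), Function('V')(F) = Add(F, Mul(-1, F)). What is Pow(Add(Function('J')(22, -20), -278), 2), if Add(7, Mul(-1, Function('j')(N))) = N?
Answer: 76176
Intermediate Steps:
Function('V')(F) = 0
Function('j')(N) = Add(7, Mul(-1, N))
Function('J')(l, b) = 2 (Function('J')(l, b) = Add(9, Mul(-1, Add(7, Mul(-1, 0)))) = Add(9, Mul(-1, Add(7, 0))) = Add(9, Mul(-1, 7)) = Add(9, -7) = 2)
Pow(Add(Function('J')(22, -20), -278), 2) = Pow(Add(2, -278), 2) = Pow(-276, 2) = 76176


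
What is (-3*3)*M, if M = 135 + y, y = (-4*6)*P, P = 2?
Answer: -783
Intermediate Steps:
y = -48 (y = -4*6*2 = -24*2 = -48)
M = 87 (M = 135 - 48 = 87)
(-3*3)*M = -3*3*87 = -9*87 = -783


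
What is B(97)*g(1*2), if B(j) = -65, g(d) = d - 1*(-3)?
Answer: -325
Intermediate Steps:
g(d) = 3 + d (g(d) = d + 3 = 3 + d)
B(97)*g(1*2) = -65*(3 + 1*2) = -65*(3 + 2) = -65*5 = -325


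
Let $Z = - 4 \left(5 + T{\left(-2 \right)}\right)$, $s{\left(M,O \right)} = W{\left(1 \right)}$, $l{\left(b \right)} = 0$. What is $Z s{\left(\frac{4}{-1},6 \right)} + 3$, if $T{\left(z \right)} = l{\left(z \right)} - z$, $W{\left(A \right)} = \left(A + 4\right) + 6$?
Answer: $-305$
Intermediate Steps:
$W{\left(A \right)} = 10 + A$ ($W{\left(A \right)} = \left(4 + A\right) + 6 = 10 + A$)
$s{\left(M,O \right)} = 11$ ($s{\left(M,O \right)} = 10 + 1 = 11$)
$T{\left(z \right)} = - z$ ($T{\left(z \right)} = 0 - z = - z$)
$Z = -28$ ($Z = - 4 \left(5 - -2\right) = - 4 \left(5 + 2\right) = \left(-4\right) 7 = -28$)
$Z s{\left(\frac{4}{-1},6 \right)} + 3 = \left(-28\right) 11 + 3 = -308 + 3 = -305$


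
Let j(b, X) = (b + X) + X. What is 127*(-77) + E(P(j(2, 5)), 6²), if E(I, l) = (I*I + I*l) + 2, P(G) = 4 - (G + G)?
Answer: -10097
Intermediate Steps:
j(b, X) = b + 2*X (j(b, X) = (X + b) + X = b + 2*X)
P(G) = 4 - 2*G
E(I, l) = 2 + I² + I*l (E(I, l) = (I² + I*l) + 2 = 2 + I² + I*l)
127*(-77) + E(P(j(2, 5)), 6²) = 127*(-77) + (2 + (4 - 2*(2 + 2*5))² + (4 - 2*(2 + 2*5))*6²) = -9779 + (2 + (4 - 2*(2 + 10))² + (4 - 2*(2 + 10))*36) = -9779 + (2 + (4 - 2*12)² + (4 - 2*12)*36) = -9779 + (2 + (4 - 24)² + (4 - 24)*36) = -9779 + (2 + (-20)² - 20*36) = -9779 + (2 + 400 - 720) = -9779 - 318 = -10097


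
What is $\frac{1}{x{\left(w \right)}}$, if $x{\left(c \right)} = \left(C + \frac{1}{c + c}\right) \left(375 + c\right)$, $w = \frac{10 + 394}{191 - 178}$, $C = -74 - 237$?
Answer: $- \frac{10504}{1326480725} \approx -7.9187 \cdot 10^{-6}$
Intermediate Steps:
$C = -311$ ($C = -74 - 237 = -311$)
$w = \frac{404}{13} \approx 31.077$
$x{\left(c \right)} = \left(-311 + \frac{1}{2 c}\right) \left(375 + c\right)$ ($x{\left(c \right)} = \left(-311 + \frac{1}{c + c}\right) \left(375 + c\right) = \left(-311 + \frac{1}{2 c}\right) \left(375 + c\right)$)
$\frac{1}{x{\left(w \right)}} = \frac{1}{\frac{1}{2} \frac{1}{\frac{404}{13}} \left(375 - \frac{404 \left(233249 + 622 \cdot \frac{404}{13}\right)}{13}\right)} = \frac{1}{\frac{1}{2} \cdot \frac{13}{404} \left(375 - \frac{404 \left(233249 + \frac{251288}{13}\right)}{13}\right)} = \frac{1}{\frac{1}{2} \cdot \frac{13}{404} \left(375 - \frac{404}{13} \cdot \frac{3283525}{13}\right)} = \frac{1}{\frac{1}{2} \cdot \frac{13}{404} \left(375 - \frac{1326544100}{169}\right)} = \frac{1}{\frac{1}{2} \cdot \frac{13}{404} \left(- \frac{1326480725}{169}\right)} = \frac{1}{- \frac{1326480725}{10504}} = - \frac{10504}{1326480725}$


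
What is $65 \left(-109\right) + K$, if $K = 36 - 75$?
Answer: $-7124$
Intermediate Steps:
$K = -39$
$65 \left(-109\right) + K = 65 \left(-109\right) - 39 = -7085 - 39 = -7124$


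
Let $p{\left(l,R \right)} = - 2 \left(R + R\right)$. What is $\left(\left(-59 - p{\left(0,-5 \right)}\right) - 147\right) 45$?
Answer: $-10170$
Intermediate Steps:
$p{\left(l,R \right)} = - 4 R$ ($p{\left(l,R \right)} = - 2 \cdot 2 R = - 4 R$)
$\left(\left(-59 - p{\left(0,-5 \right)}\right) - 147\right) 45 = \left(\left(-59 - \left(-4\right) \left(-5\right)\right) - 147\right) 45 = \left(\left(-59 - 20\right) - 147\right) 45 = \left(-79 - 147\right) 45 = \left(-226\right) 45 = -10170$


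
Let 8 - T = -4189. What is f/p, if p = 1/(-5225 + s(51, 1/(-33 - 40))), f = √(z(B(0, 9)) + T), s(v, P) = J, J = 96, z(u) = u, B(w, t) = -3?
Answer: -15387*√466 ≈ -3.3216e+5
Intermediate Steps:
T = 4197 (T = 8 - 1*(-4189) = 8 + 4189 = 4197)
s(v, P) = 96
f = 3*√466 (f = √(-3 + 4197) = √4194 = 3*√466 ≈ 64.761)
p = -1/5129 (p = 1/(-5225 + 96) = 1/(-5129) = -1/5129 ≈ -0.00019497)
f/p = (3*√466)/(-1/5129) = (3*√466)*(-5129) = -15387*√466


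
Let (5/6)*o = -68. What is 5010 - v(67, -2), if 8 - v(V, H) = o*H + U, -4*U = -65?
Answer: 103629/20 ≈ 5181.5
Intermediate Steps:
U = 65/4 (U = -¼*(-65) = 65/4 ≈ 16.250)
o = -408/5 (o = (6/5)*(-68) = -408/5 ≈ -81.600)
v(V, H) = -33/4 + 408*H/5 (v(V, H) = 8 - (-408*H/5 + 65/4) = 8 - (65/4 - 408*H/5) = 8 + (-65/4 + 408*H/5) = -33/4 + 408*H/5)
5010 - v(67, -2) = 5010 - (-33/4 + (408/5)*(-2)) = 5010 - (-33/4 - 816/5) = 5010 - 1*(-3429/20) = 5010 + 3429/20 = 103629/20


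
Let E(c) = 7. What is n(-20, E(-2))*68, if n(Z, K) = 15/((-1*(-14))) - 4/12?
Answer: 1054/21 ≈ 50.190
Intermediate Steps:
n(Z, K) = 31/42 (n(Z, K) = 15/14 - 4*1/12 = 15*(1/14) - 1/3 = 15/14 - 1/3 = 31/42)
n(-20, E(-2))*68 = (31/42)*68 = 1054/21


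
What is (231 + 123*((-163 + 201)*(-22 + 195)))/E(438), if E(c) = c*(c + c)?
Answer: 269611/127896 ≈ 2.1080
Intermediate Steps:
E(c) = 2*c² (E(c) = c*(2*c) = 2*c²)
(231 + 123*((-163 + 201)*(-22 + 195)))/E(438) = (231 + 123*((-163 + 201)*(-22 + 195)))/((2*438²)) = (231 + 123*(38*173))/((2*191844)) = (231 + 123*6574)/383688 = (231 + 808602)*(1/383688) = 808833*(1/383688) = 269611/127896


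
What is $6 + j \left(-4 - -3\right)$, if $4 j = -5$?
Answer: $\frac{29}{4} \approx 7.25$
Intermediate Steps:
$j = - \frac{5}{4}$ ($j = \frac{1}{4} \left(-5\right) = - \frac{5}{4} \approx -1.25$)
$6 + j \left(-4 - -3\right) = 6 - \frac{5 \left(-4 - -3\right)}{4} = 6 - \frac{5 \left(-4 + 3\right)}{4} = 6 - - \frac{5}{4} = 6 + \frac{5}{4} = \frac{29}{4}$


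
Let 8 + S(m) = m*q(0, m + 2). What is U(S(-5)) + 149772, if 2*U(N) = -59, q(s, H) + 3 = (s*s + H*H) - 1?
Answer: 299485/2 ≈ 1.4974e+5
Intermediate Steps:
q(s, H) = -4 + H**2 + s**2 (q(s, H) = -3 + ((s*s + H*H) - 1) = -3 + ((s**2 + H**2) - 1) = -3 + ((H**2 + s**2) - 1) = -3 + (-1 + H**2 + s**2) = -4 + H**2 + s**2)
S(m) = -8 + m*(-4 + (2 + m)**2) (S(m) = -8 + m*(-4 + (m + 2)**2 + 0**2) = -8 + m*(-4 + (2 + m)**2 + 0) = -8 + m*(-4 + (2 + m)**2))
U(N) = -59/2 (U(N) = (1/2)*(-59) = -59/2)
U(S(-5)) + 149772 = -59/2 + 149772 = 299485/2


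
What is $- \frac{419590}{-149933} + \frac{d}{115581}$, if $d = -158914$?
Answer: $\frac{24670179028}{17329406073} \approx 1.4236$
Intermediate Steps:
$- \frac{419590}{-149933} + \frac{d}{115581} = - \frac{419590}{-149933} - \frac{158914}{115581} = \left(-419590\right) \left(- \frac{1}{149933}\right) - \frac{158914}{115581} = \frac{419590}{149933} - \frac{158914}{115581} = \frac{24670179028}{17329406073}$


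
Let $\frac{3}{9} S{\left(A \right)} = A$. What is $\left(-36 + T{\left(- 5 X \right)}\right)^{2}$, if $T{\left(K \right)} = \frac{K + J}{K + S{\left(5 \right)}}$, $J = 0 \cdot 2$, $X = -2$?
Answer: $\frac{31684}{25} \approx 1267.4$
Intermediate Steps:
$S{\left(A \right)} = 3 A$
$J = 0$
$T{\left(K \right)} = \frac{K}{15 + K}$ ($T{\left(K \right)} = \frac{K + 0}{K + 3 \cdot 5} = \frac{K}{K + 15} = \frac{K}{15 + K}$)
$\left(-36 + T{\left(- 5 X \right)}\right)^{2} = \left(-36 + \frac{\left(-5\right) \left(-2\right)}{15 - -10}\right)^{2} = \left(-36 + \frac{10}{15 + 10}\right)^{2} = \left(-36 + \frac{10}{25}\right)^{2} = \left(-36 + 10 \cdot \frac{1}{25}\right)^{2} = \left(-36 + \frac{2}{5}\right)^{2} = \left(- \frac{178}{5}\right)^{2} = \frac{31684}{25}$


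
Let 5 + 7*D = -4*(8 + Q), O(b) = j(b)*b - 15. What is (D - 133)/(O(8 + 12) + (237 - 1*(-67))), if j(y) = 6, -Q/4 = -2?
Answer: -1000/2863 ≈ -0.34928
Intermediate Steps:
Q = 8 (Q = -4*(-2) = 8)
O(b) = -15 + 6*b (O(b) = 6*b - 15 = -15 + 6*b)
D = -69/7 (D = -5/7 + (-4*(8 + 8))/7 = -5/7 + (-4*16)/7 = -5/7 + (⅐)*(-64) = -5/7 - 64/7 = -69/7 ≈ -9.8571)
(D - 133)/(O(8 + 12) + (237 - 1*(-67))) = (-69/7 - 133)/((-15 + 6*(8 + 12)) + (237 - 1*(-67))) = -1000/(7*((-15 + 6*20) + (237 + 67))) = -1000/(7*((-15 + 120) + 304)) = -1000/(7*(105 + 304)) = -1000/7/409 = -1000/7*1/409 = -1000/2863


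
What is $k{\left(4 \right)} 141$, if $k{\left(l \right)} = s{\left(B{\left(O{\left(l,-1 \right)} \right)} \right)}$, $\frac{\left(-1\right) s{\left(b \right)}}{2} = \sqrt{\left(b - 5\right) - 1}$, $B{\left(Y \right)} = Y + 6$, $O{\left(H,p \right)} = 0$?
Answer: $0$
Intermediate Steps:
$B{\left(Y \right)} = 6 + Y$
$s{\left(b \right)} = - 2 \sqrt{-6 + b}$ ($s{\left(b \right)} = - 2 \sqrt{\left(b - 5\right) - 1} = - 2 \sqrt{\left(-5 + b\right) - 1} = - 2 \sqrt{-6 + b}$)
$k{\left(l \right)} = 0$ ($k{\left(l \right)} = - 2 \sqrt{-6 + \left(6 + 0\right)} = - 2 \sqrt{-6 + 6} = - 2 \sqrt{0} = \left(-2\right) 0 = 0$)
$k{\left(4 \right)} 141 = 0 \cdot 141 = 0$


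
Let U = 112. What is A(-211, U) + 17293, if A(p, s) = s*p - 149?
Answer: -6488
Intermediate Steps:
A(p, s) = -149 + p*s (A(p, s) = p*s - 149 = -149 + p*s)
A(-211, U) + 17293 = (-149 - 211*112) + 17293 = (-149 - 23632) + 17293 = -23781 + 17293 = -6488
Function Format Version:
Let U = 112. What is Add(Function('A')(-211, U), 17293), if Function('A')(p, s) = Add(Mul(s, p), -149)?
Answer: -6488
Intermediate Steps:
Function('A')(p, s) = Add(-149, Mul(p, s)) (Function('A')(p, s) = Add(Mul(p, s), -149) = Add(-149, Mul(p, s)))
Add(Function('A')(-211, U), 17293) = Add(Add(-149, Mul(-211, 112)), 17293) = Add(Add(-149, -23632), 17293) = Add(-23781, 17293) = -6488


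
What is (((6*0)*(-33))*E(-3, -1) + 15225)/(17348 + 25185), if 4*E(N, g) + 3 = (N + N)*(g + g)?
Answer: 15225/42533 ≈ 0.35796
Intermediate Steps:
E(N, g) = -¾ + N*g (E(N, g) = -¾ + ((N + N)*(g + g))/4 = -¾ + ((2*N)*(2*g))/4 = -¾ + (4*N*g)/4 = -¾ + N*g)
(((6*0)*(-33))*E(-3, -1) + 15225)/(17348 + 25185) = (((6*0)*(-33))*(-¾ - 3*(-1)) + 15225)/(17348 + 25185) = ((0*(-33))*(-¾ + 3) + 15225)/42533 = (0*(9/4) + 15225)*(1/42533) = (0 + 15225)*(1/42533) = 15225*(1/42533) = 15225/42533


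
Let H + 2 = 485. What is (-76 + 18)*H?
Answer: -28014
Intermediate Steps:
H = 483 (H = -2 + 485 = 483)
(-76 + 18)*H = (-76 + 18)*483 = -58*483 = -28014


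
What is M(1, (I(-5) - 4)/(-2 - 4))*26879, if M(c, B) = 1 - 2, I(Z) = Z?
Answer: -26879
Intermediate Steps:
M(c, B) = -1
M(1, (I(-5) - 4)/(-2 - 4))*26879 = -1*26879 = -26879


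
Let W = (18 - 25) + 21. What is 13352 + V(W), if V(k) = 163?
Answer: 13515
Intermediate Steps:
W = 14 (W = -7 + 21 = 14)
13352 + V(W) = 13352 + 163 = 13515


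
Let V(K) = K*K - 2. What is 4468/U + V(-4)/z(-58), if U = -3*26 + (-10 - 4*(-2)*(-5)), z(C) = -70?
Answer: -5617/160 ≈ -35.106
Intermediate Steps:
V(K) = -2 + K² (V(K) = K² - 2 = -2 + K²)
U = -128 (U = -78 + (-10 + 8*(-5)) = -78 + (-10 - 40) = -78 - 50 = -128)
4468/U + V(-4)/z(-58) = 4468/(-128) + (-2 + (-4)²)/(-70) = 4468*(-1/128) + (-2 + 16)*(-1/70) = -1117/32 + 14*(-1/70) = -1117/32 - ⅕ = -5617/160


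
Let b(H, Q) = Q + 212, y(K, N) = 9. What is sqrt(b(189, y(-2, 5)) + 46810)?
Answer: sqrt(47031) ≈ 216.87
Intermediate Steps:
b(H, Q) = 212 + Q
sqrt(b(189, y(-2, 5)) + 46810) = sqrt((212 + 9) + 46810) = sqrt(221 + 46810) = sqrt(47031)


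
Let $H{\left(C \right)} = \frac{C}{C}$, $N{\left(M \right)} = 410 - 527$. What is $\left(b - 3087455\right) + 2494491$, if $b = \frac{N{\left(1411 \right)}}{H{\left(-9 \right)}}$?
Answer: $-593081$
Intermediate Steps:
$N{\left(M \right)} = -117$ ($N{\left(M \right)} = 410 - 527 = -117$)
$H{\left(C \right)} = 1$
$b = -117$ ($b = - \frac{117}{1} = \left(-117\right) 1 = -117$)
$\left(b - 3087455\right) + 2494491 = \left(-117 - 3087455\right) + 2494491 = -3087572 + 2494491 = -593081$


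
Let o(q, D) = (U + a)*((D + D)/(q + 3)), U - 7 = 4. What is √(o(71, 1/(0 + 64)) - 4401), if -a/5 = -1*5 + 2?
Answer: I*√385597054/296 ≈ 66.34*I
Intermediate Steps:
U = 11 (U = 7 + 4 = 11)
a = 15 (a = -5*(-1*5 + 2) = -5*(-5 + 2) = -5*(-3) = 15)
o(q, D) = 52*D/(3 + q) (o(q, D) = (11 + 15)*((D + D)/(q + 3)) = 26*((2*D)/(3 + q)) = 26*(2*D/(3 + q)) = 52*D/(3 + q))
√(o(71, 1/(0 + 64)) - 4401) = √(52/((0 + 64)*(3 + 71)) - 4401) = √(52/(64*74) - 4401) = √(52*(1/64)*(1/74) - 4401) = √(13/1184 - 4401) = √(-5210771/1184) = I*√385597054/296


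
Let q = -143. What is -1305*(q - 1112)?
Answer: 1637775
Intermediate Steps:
-1305*(q - 1112) = -1305*(-143 - 1112) = -1305*(-1255) = 1637775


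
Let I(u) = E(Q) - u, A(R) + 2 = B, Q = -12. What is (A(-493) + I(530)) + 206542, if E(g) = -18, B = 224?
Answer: 206216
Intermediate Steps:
A(R) = 222 (A(R) = -2 + 224 = 222)
I(u) = -18 - u
(A(-493) + I(530)) + 206542 = (222 + (-18 - 1*530)) + 206542 = (222 + (-18 - 530)) + 206542 = (222 - 548) + 206542 = -326 + 206542 = 206216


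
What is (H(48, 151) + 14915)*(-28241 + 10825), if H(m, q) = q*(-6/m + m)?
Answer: -385662081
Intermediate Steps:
H(m, q) = q*(m - 6/m)
(H(48, 151) + 14915)*(-28241 + 10825) = (151*(-6 + 48**2)/48 + 14915)*(-28241 + 10825) = (151*(1/48)*(-6 + 2304) + 14915)*(-17416) = (151*(1/48)*2298 + 14915)*(-17416) = (57833/8 + 14915)*(-17416) = (177153/8)*(-17416) = -385662081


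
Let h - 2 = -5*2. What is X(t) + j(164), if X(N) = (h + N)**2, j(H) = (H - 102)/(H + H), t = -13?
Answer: 72355/164 ≈ 441.19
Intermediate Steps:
h = -8 (h = 2 - 5*2 = 2 - 10 = -8)
j(H) = (-102 + H)/(2*H) (j(H) = (-102 + H)/((2*H)) = (-102 + H)*(1/(2*H)) = (-102 + H)/(2*H))
X(N) = (-8 + N)**2
X(t) + j(164) = (-8 - 13)**2 + (1/2)*(-102 + 164)/164 = (-21)**2 + (1/2)*(1/164)*62 = 441 + 31/164 = 72355/164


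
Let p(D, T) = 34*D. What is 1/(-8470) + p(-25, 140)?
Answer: -7199501/8470 ≈ -850.00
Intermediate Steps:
1/(-8470) + p(-25, 140) = 1/(-8470) + 34*(-25) = -1/8470 - 850 = -7199501/8470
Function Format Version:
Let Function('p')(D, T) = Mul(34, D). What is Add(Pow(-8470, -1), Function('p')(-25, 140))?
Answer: Rational(-7199501, 8470) ≈ -850.00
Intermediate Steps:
Add(Pow(-8470, -1), Function('p')(-25, 140)) = Add(Pow(-8470, -1), Mul(34, -25)) = Add(Rational(-1, 8470), -850) = Rational(-7199501, 8470)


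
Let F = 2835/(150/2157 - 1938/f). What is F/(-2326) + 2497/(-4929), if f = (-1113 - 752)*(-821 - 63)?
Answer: -250513725392512/13663337205759 ≈ -18.335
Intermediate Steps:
f = 1648660 (f = -1865*(-884) = 1648660)
F = 98840318850/2383517 (F = 2835/(150/2157 - 1938/1648660) = 2835/(150*(1/2157) - 1938*1/1648660) = 2835/(50/719 - 57/48490) = 2835/(2383517/34864310) = 2835*(34864310/2383517) = 98840318850/2383517 ≈ 41468.)
F/(-2326) + 2497/(-4929) = (98840318850/2383517)/(-2326) + 2497/(-4929) = (98840318850/2383517)*(-1/2326) + 2497*(-1/4929) = -49420159425/2772030271 - 2497/4929 = -250513725392512/13663337205759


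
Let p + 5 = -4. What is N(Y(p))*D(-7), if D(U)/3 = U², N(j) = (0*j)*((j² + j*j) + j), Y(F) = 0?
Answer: 0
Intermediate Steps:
p = -9 (p = -5 - 4 = -9)
N(j) = 0 (N(j) = 0*((j² + j²) + j) = 0*(2*j² + j) = 0*(j + 2*j²) = 0)
D(U) = 3*U²
N(Y(p))*D(-7) = 0*(3*(-7)²) = 0*(3*49) = 0*147 = 0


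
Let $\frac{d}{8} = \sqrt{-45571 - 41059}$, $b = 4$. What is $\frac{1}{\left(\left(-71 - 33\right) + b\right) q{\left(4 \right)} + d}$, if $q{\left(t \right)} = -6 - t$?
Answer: $- \frac{i}{- 1000 i + 8 \sqrt{86630}} \approx 0.0001528 - 0.0003598 i$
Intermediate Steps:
$d = 8 i \sqrt{86630}$ ($d = 8 \sqrt{-45571 - 41059} = 8 \sqrt{-86630} = 8 i \sqrt{86630} \approx 2354.6 i$)
$\frac{1}{\left(\left(-71 - 33\right) + b\right) q{\left(4 \right)} + d} = \frac{1}{\left(\left(-71 - 33\right) + 4\right) \left(-6 - 4\right) + 8 i \sqrt{86630}} = \frac{1}{\left(-104 + 4\right) \left(-6 - 4\right) + 8 i \sqrt{86630}} = \frac{1}{\left(-100\right) \left(-10\right) + 8 i \sqrt{86630}} = \frac{1}{1000 + 8 i \sqrt{86630}}$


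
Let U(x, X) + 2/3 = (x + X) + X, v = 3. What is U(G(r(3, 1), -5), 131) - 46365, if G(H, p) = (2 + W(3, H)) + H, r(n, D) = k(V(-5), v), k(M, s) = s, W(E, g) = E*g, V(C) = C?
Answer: -138269/3 ≈ -46090.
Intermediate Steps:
r(n, D) = 3
G(H, p) = 2 + 4*H (G(H, p) = (2 + 3*H) + H = 2 + 4*H)
U(x, X) = -2/3 + x + 2*X (U(x, X) = -2/3 + ((x + X) + X) = -2/3 + ((X + x) + X) = -2/3 + (x + 2*X) = -2/3 + x + 2*X)
U(G(r(3, 1), -5), 131) - 46365 = (-2/3 + (2 + 4*3) + 2*131) - 46365 = (-2/3 + (2 + 12) + 262) - 46365 = (-2/3 + 14 + 262) - 46365 = 826/3 - 46365 = -138269/3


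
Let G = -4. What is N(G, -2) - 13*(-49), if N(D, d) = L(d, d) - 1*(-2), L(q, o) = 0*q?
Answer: 639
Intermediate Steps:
L(q, o) = 0
N(D, d) = 2 (N(D, d) = 0 - 1*(-2) = 0 + 2 = 2)
N(G, -2) - 13*(-49) = 2 - 13*(-49) = 2 + 637 = 639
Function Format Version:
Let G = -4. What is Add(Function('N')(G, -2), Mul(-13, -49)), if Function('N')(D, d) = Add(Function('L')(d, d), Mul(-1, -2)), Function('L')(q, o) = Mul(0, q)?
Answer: 639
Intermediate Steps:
Function('L')(q, o) = 0
Function('N')(D, d) = 2 (Function('N')(D, d) = Add(0, Mul(-1, -2)) = Add(0, 2) = 2)
Add(Function('N')(G, -2), Mul(-13, -49)) = Add(2, Mul(-13, -49)) = Add(2, 637) = 639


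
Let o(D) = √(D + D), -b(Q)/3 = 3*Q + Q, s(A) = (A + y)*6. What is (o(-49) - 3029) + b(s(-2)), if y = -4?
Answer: -2597 + 7*I*√2 ≈ -2597.0 + 9.8995*I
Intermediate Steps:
s(A) = -24 + 6*A (s(A) = (A - 4)*6 = (-4 + A)*6 = -24 + 6*A)
b(Q) = -12*Q (b(Q) = -3*(3*Q + Q) = -12*Q)
o(D) = √2*√D (o(D) = √(2*D) = √2*√D)
(o(-49) - 3029) + b(s(-2)) = (√2*√(-49) - 3029) - 12*(-24 + 6*(-2)) = (√2*(7*I) - 3029) - 12*(-24 - 12) = (7*I*√2 - 3029) - 12*(-36) = (-3029 + 7*I*√2) + 432 = -2597 + 7*I*√2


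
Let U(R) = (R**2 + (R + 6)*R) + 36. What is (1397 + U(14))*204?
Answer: 389436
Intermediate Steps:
U(R) = 36 + R**2 + R*(6 + R) (U(R) = (R**2 + (6 + R)*R) + 36 = (R**2 + R*(6 + R)) + 36 = 36 + R**2 + R*(6 + R))
(1397 + U(14))*204 = (1397 + (36 + 2*14**2 + 6*14))*204 = (1397 + (36 + 2*196 + 84))*204 = (1397 + (36 + 392 + 84))*204 = (1397 + 512)*204 = 1909*204 = 389436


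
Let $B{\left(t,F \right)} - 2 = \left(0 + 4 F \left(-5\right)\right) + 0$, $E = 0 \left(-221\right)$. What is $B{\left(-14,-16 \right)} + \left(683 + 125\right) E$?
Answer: $322$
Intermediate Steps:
$E = 0$
$B{\left(t,F \right)} = 2 - 20 F$ ($B{\left(t,F \right)} = 2 + \left(\left(0 + 4 F \left(-5\right)\right) + 0\right) = 2 + \left(\left(0 - 20 F\right) + 0\right) = 2 + \left(- 20 F + 0\right) = 2 - 20 F$)
$B{\left(-14,-16 \right)} + \left(683 + 125\right) E = \left(2 - -320\right) + \left(683 + 125\right) 0 = \left(2 + 320\right) + 808 \cdot 0 = 322 + 0 = 322$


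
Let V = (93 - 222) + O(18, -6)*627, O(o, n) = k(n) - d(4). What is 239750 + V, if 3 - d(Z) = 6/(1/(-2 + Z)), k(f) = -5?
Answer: 242129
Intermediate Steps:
d(Z) = 15 - 6*Z (d(Z) = 3 - 6/(1/(-2 + Z)) = 3 - 6*(-2 + Z) = 3 - (-12 + 6*Z) = 3 + (12 - 6*Z) = 15 - 6*Z)
O(o, n) = 4 (O(o, n) = -5 - (15 - 6*4) = -5 - (15 - 24) = -5 - 1*(-9) = -5 + 9 = 4)
V = 2379 (V = (93 - 222) + 4*627 = -129 + 2508 = 2379)
239750 + V = 239750 + 2379 = 242129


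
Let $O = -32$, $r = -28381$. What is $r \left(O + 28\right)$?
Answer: $113524$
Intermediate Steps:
$r \left(O + 28\right) = - 28381 \left(-32 + 28\right) = \left(-28381\right) \left(-4\right) = 113524$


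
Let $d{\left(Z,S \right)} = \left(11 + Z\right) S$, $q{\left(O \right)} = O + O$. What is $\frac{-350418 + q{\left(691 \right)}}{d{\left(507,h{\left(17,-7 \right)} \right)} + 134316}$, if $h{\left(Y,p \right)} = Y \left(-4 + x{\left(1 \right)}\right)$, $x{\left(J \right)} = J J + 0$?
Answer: $- \frac{174518}{53949} \approx -3.2349$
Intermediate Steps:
$x{\left(J \right)} = J^{2}$ ($x{\left(J \right)} = J^{2} + 0 = J^{2}$)
$q{\left(O \right)} = 2 O$
$h{\left(Y,p \right)} = - 3 Y$ ($h{\left(Y,p \right)} = Y \left(-4 + 1^{2}\right) = Y \left(-4 + 1\right) = Y \left(-3\right) = - 3 Y$)
$d{\left(Z,S \right)} = S \left(11 + Z\right)$
$\frac{-350418 + q{\left(691 \right)}}{d{\left(507,h{\left(17,-7 \right)} \right)} + 134316} = \frac{-350418 + 2 \cdot 691}{\left(-3\right) 17 \left(11 + 507\right) + 134316} = \frac{-350418 + 1382}{\left(-51\right) 518 + 134316} = - \frac{349036}{-26418 + 134316} = - \frac{349036}{107898} = \left(-349036\right) \frac{1}{107898} = - \frac{174518}{53949}$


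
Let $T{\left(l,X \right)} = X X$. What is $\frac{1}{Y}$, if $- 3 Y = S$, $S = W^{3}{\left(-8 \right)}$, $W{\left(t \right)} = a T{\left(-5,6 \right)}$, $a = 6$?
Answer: $- \frac{1}{3359232} \approx -2.9769 \cdot 10^{-7}$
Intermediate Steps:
$T{\left(l,X \right)} = X^{2}$
$W{\left(t \right)} = 216$ ($W{\left(t \right)} = 6 \cdot 6^{2} = 6 \cdot 36 = 216$)
$S = 10077696$ ($S = 216^{3} = 10077696$)
$Y = -3359232$ ($Y = \left(- \frac{1}{3}\right) 10077696 = -3359232$)
$\frac{1}{Y} = \frac{1}{-3359232} = - \frac{1}{3359232}$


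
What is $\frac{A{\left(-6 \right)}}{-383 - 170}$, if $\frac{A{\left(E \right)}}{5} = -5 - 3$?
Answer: $\frac{40}{553} \approx 0.072333$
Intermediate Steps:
$A{\left(E \right)} = -40$ ($A{\left(E \right)} = 5 \left(-5 - 3\right) = 5 \left(-8\right) = -40$)
$\frac{A{\left(-6 \right)}}{-383 - 170} = - \frac{40}{-383 - 170} = - \frac{40}{-553} = \left(-40\right) \left(- \frac{1}{553}\right) = \frac{40}{553}$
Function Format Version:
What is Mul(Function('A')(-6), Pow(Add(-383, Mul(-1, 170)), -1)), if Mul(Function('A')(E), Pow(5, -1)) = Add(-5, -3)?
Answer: Rational(40, 553) ≈ 0.072333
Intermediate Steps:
Function('A')(E) = -40 (Function('A')(E) = Mul(5, Add(-5, -3)) = Mul(5, -8) = -40)
Mul(Function('A')(-6), Pow(Add(-383, Mul(-1, 170)), -1)) = Mul(-40, Pow(Add(-383, Mul(-1, 170)), -1)) = Mul(-40, Pow(Add(-383, -170), -1)) = Mul(-40, Pow(-553, -1)) = Mul(-40, Rational(-1, 553)) = Rational(40, 553)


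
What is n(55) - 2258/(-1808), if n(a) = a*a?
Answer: 2735729/904 ≈ 3026.3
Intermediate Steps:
n(a) = a²
n(55) - 2258/(-1808) = 55² - 2258/(-1808) = 3025 - 2258*(-1)/1808 = 3025 - 1*(-1129/904) = 3025 + 1129/904 = 2735729/904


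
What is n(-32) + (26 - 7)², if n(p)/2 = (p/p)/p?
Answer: 5775/16 ≈ 360.94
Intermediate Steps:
n(p) = 2/p (n(p) = 2*((p/p)/p) = 2*(1/p) = 2/p)
n(-32) + (26 - 7)² = 2/(-32) + (26 - 7)² = 2*(-1/32) + 19² = -1/16 + 361 = 5775/16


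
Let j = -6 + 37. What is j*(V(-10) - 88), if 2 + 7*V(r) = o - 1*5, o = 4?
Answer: -19189/7 ≈ -2741.3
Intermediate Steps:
V(r) = -3/7 (V(r) = -2/7 + (4 - 1*5)/7 = -2/7 + (4 - 5)/7 = -2/7 + (1/7)*(-1) = -2/7 - 1/7 = -3/7)
j = 31
j*(V(-10) - 88) = 31*(-3/7 - 88) = 31*(-619/7) = -19189/7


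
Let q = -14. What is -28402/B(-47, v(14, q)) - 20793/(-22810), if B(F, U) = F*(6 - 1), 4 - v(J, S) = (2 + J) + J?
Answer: 26109439/214414 ≈ 121.77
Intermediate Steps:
v(J, S) = 2 - 2*J (v(J, S) = 4 - ((2 + J) + J) = 4 - (2 + 2*J) = 4 + (-2 - 2*J) = 2 - 2*J)
B(F, U) = 5*F (B(F, U) = F*5 = 5*F)
-28402/B(-47, v(14, q)) - 20793/(-22810) = -28402/(5*(-47)) - 20793/(-22810) = -28402/(-235) - 20793*(-1/22810) = -28402*(-1/235) + 20793/22810 = 28402/235 + 20793/22810 = 26109439/214414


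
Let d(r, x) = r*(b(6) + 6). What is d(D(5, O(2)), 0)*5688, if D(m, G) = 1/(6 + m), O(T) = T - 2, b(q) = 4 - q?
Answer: 22752/11 ≈ 2068.4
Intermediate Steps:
O(T) = -2 + T
d(r, x) = 4*r (d(r, x) = r*((4 - 1*6) + 6) = r*((4 - 6) + 6) = r*(-2 + 6) = r*4 = 4*r)
d(D(5, O(2)), 0)*5688 = (4/(6 + 5))*5688 = (4/11)*5688 = 22752/11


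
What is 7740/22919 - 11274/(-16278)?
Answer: 1489847/1446029 ≈ 1.0303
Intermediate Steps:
7740/22919 - 11274/(-16278) = 7740*(1/22919) - 11274*(-1/16278) = 180/533 + 1879/2713 = 1489847/1446029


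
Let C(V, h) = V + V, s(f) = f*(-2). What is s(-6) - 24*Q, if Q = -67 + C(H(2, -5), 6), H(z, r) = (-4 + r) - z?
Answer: 2148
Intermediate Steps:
s(f) = -2*f
H(z, r) = -4 + r - z
C(V, h) = 2*V
Q = -89 (Q = -67 + 2*(-4 - 5 - 1*2) = -67 + 2*(-4 - 5 - 2) = -67 + 2*(-11) = -67 - 22 = -89)
s(-6) - 24*Q = -2*(-6) - 24*(-89) = 12 + 2136 = 2148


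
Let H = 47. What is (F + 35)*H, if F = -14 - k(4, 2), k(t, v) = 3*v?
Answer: 705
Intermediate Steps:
F = -20 (F = -14 - 3*2 = -14 - 1*6 = -14 - 6 = -20)
(F + 35)*H = (-20 + 35)*47 = 15*47 = 705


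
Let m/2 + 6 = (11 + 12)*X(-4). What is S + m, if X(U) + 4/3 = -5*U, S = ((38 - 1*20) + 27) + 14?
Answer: 2717/3 ≈ 905.67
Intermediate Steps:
S = 59 (S = ((38 - 20) + 27) + 14 = (18 + 27) + 14 = 45 + 14 = 59)
X(U) = -4/3 - 5*U
m = 2540/3 (m = -12 + 2*((11 + 12)*(-4/3 - 5*(-4))) = -12 + 2*(23*(-4/3 + 20)) = -12 + 2*(23*(56/3)) = -12 + 2*(1288/3) = -12 + 2576/3 = 2540/3 ≈ 846.67)
S + m = 59 + 2540/3 = 2717/3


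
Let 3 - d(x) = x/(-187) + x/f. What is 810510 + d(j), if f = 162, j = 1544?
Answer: 12276821111/15147 ≈ 8.1051e+5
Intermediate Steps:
d(x) = 3 - 25*x/30294 (d(x) = 3 - (x/(-187) + x/162) = 3 - (x*(-1/187) + x*(1/162)) = 3 - (-x/187 + x/162) = 3 - 25*x/30294)
810510 + d(j) = 810510 + (3 - 25/30294*1544) = 810510 + (3 - 19300/15147) = 810510 + 26141/15147 = 12276821111/15147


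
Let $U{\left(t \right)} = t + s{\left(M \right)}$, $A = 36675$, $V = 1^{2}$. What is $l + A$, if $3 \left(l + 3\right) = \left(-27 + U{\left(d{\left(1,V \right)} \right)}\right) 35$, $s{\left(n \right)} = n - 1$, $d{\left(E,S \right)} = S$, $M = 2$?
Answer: $\frac{109141}{3} \approx 36380.0$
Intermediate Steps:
$V = 1$
$s{\left(n \right)} = -1 + n$
$U{\left(t \right)} = 1 + t$ ($U{\left(t \right)} = t + \left(-1 + 2\right) = t + 1 = 1 + t$)
$l = - \frac{884}{3}$ ($l = -3 + \frac{\left(-27 + \left(1 + 1\right)\right) 35}{3} = -3 + \frac{\left(-27 + 2\right) 35}{3} = -3 + \frac{\left(-25\right) 35}{3} = -3 + \frac{1}{3} \left(-875\right) = -3 - \frac{875}{3} = - \frac{884}{3} \approx -294.67$)
$l + A = - \frac{884}{3} + 36675 = \frac{109141}{3}$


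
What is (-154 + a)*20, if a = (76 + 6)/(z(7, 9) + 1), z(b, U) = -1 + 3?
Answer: -7600/3 ≈ -2533.3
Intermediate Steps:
z(b, U) = 2
a = 82/3 (a = (76 + 6)/(2 + 1) = 82/3 ≈ 27.333)
(-154 + a)*20 = (-154 + 82/3)*20 = -380/3*20 = -7600/3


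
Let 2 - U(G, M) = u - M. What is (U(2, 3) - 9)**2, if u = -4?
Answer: 0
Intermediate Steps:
U(G, M) = 6 + M (U(G, M) = 2 - (-4 - M) = 2 + (4 + M) = 6 + M)
(U(2, 3) - 9)**2 = ((6 + 3) - 9)**2 = (9 - 9)**2 = 0**2 = 0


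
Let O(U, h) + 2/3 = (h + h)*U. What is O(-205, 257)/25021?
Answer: -316112/75063 ≈ -4.2113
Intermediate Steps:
O(U, h) = -⅔ + 2*U*h (O(U, h) = -⅔ + (h + h)*U = -⅔ + (2*h)*U = -⅔ + 2*U*h)
O(-205, 257)/25021 = (-⅔ + 2*(-205)*257)/25021 = (-⅔ - 105370)*(1/25021) = -316112/3*1/25021 = -316112/75063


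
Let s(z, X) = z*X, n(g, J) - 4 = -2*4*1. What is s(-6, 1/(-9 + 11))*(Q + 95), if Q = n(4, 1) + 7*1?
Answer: -294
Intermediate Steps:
n(g, J) = -4 (n(g, J) = 4 - 2*4*1 = 4 - 8*1 = 4 - 8 = -4)
s(z, X) = X*z
Q = 3 (Q = -4 + 7*1 = -4 + 7 = 3)
s(-6, 1/(-9 + 11))*(Q + 95) = (-6/(-9 + 11))*(3 + 95) = (-6/2)*98 = ((½)*(-6))*98 = -3*98 = -294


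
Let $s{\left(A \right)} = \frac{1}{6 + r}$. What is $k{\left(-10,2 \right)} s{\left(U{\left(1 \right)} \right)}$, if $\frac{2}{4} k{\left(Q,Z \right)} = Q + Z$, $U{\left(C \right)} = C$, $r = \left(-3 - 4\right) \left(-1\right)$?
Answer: $- \frac{16}{13} \approx -1.2308$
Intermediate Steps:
$r = 7$ ($r = \left(-7\right) \left(-1\right) = 7$)
$k{\left(Q,Z \right)} = 2 Q + 2 Z$ ($k{\left(Q,Z \right)} = 2 \left(Q + Z\right) = 2 Q + 2 Z$)
$s{\left(A \right)} = \frac{1}{13}$ ($s{\left(A \right)} = \frac{1}{6 + 7} = \frac{1}{13}$)
$k{\left(-10,2 \right)} s{\left(U{\left(1 \right)} \right)} = \left(2 \left(-10\right) + 2 \cdot 2\right) \frac{1}{13} = \left(-20 + 4\right) \frac{1}{13} = \left(-16\right) \frac{1}{13} = - \frac{16}{13}$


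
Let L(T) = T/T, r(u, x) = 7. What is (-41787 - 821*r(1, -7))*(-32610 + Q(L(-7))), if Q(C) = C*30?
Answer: 1548657720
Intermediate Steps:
L(T) = 1
Q(C) = 30*C
(-41787 - 821*r(1, -7))*(-32610 + Q(L(-7))) = (-41787 - 821*7)*(-32610 + 30*1) = (-41787 - 5747)*(-32610 + 30) = -47534*(-32580) = 1548657720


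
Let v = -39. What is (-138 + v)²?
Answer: 31329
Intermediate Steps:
(-138 + v)² = (-138 - 39)² = (-177)² = 31329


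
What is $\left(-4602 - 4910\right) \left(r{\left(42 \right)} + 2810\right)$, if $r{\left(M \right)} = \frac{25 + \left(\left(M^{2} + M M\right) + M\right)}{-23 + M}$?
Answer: $- \frac{542041320}{19} \approx -2.8528 \cdot 10^{7}$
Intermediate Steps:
$r{\left(M \right)} = \frac{25 + M + 2 M^{2}}{-23 + M}$ ($r{\left(M \right)} = \frac{25 + \left(\left(M^{2} + M^{2}\right) + M\right)}{-23 + M} = \frac{25 + \left(2 M^{2} + M\right)}{-23 + M} = \frac{25 + \left(M + 2 M^{2}\right)}{-23 + M} = \frac{25 + M + 2 M^{2}}{-23 + M}$)
$\left(-4602 - 4910\right) \left(r{\left(42 \right)} + 2810\right) = \left(-4602 - 4910\right) \left(\frac{25 + 42 + 2 \cdot 42^{2}}{-23 + 42} + 2810\right) = - 9512 \left(\frac{25 + 42 + 2 \cdot 1764}{19} + 2810\right) = - 9512 \left(\frac{25 + 42 + 3528}{19} + 2810\right) = - 9512 \left(\frac{1}{19} \cdot 3595 + 2810\right) = - 9512 \left(\frac{3595}{19} + 2810\right) = \left(-9512\right) \frac{56985}{19} = - \frac{542041320}{19}$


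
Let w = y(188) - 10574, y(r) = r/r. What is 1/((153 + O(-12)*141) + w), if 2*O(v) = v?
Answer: -1/11266 ≈ -8.8763e-5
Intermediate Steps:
y(r) = 1
O(v) = v/2
w = -10573 (w = 1 - 10574 = -10573)
1/((153 + O(-12)*141) + w) = 1/((153 + ((½)*(-12))*141) - 10573) = 1/((153 - 6*141) - 10573) = 1/((153 - 846) - 10573) = 1/(-693 - 10573) = 1/(-11266) = -1/11266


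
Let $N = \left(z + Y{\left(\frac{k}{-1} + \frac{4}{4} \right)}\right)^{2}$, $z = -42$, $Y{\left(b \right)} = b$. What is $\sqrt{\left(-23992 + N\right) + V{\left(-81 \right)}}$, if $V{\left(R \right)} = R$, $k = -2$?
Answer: $2 i \sqrt{5638} \approx 150.17 i$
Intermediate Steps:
$N = 1521$ ($N = \left(-42 + \left(- \frac{2}{-1} + \frac{4}{4}\right)\right)^{2} = \left(-42 + \left(\left(-2\right) \left(-1\right) + 4 \cdot \frac{1}{4}\right)\right)^{2} = \left(-42 + \left(2 + 1\right)\right)^{2} = \left(-42 + 3\right)^{2} = \left(-39\right)^{2} = 1521$)
$\sqrt{\left(-23992 + N\right) + V{\left(-81 \right)}} = \sqrt{\left(-23992 + 1521\right) - 81} = \sqrt{-22471 - 81} = \sqrt{-22552} = 2 i \sqrt{5638}$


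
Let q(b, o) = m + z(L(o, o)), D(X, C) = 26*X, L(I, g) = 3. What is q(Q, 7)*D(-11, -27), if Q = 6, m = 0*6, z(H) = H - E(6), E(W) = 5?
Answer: 572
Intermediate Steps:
z(H) = -5 + H (z(H) = H - 1*5 = H - 5 = -5 + H)
m = 0
q(b, o) = -2 (q(b, o) = 0 + (-5 + 3) = 0 - 2 = -2)
q(Q, 7)*D(-11, -27) = -52*(-11) = -2*(-286) = 572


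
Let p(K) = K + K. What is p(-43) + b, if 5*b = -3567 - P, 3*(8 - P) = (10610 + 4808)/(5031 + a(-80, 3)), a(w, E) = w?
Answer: -59470847/74265 ≈ -800.79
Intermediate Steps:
P = 103406/14853 (P = 8 - (10610 + 4808)/(3*(5031 - 80)) = 8 - 15418/(3*4951) = 8 - ⅓*15418/4951 = 8 - 15418/14853 = 103406/14853 ≈ 6.9620)
p(K) = 2*K
b = -53084057/74265 (b = (-3567 - 1*103406/14853)/5 = (-3567 - 103406/14853)/5 = (⅕)*(-53084057/14853) = -53084057/74265 ≈ -714.79)
p(-43) + b = 2*(-43) - 53084057/74265 = -86 - 53084057/74265 = -59470847/74265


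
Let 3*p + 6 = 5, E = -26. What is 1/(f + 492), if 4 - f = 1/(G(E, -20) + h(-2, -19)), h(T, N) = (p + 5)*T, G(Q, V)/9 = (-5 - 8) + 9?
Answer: 136/67459 ≈ 0.0020160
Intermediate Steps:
p = -1/3 (p = -2 + (1/3)*5 = -2 + 5/3 = -1/3 ≈ -0.33333)
G(Q, V) = -36 (G(Q, V) = 9*((-5 - 8) + 9) = 9*(-13 + 9) = 9*(-4) = -36)
h(T, N) = 14*T/3 (h(T, N) = (-1/3 + 5)*T = 14*T/3)
f = 547/136 (f = 4 - 1/(-36 + (14/3)*(-2)) = 4 - 1/(-36 - 28/3) = 4 - 1/(-136/3) = 4 - 1*(-3/136) = 4 + 3/136 = 547/136 ≈ 4.0221)
1/(f + 492) = 1/(547/136 + 492) = 1/(67459/136) = 136/67459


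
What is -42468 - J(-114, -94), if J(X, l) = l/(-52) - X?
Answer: -1107179/26 ≈ -42584.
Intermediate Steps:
J(X, l) = -X - l/52 (J(X, l) = l*(-1/52) - X = -l/52 - X = -X - l/52)
-42468 - J(-114, -94) = -42468 - (-1*(-114) - 1/52*(-94)) = -42468 - (114 + 47/26) = -42468 - 1*3011/26 = -42468 - 3011/26 = -1107179/26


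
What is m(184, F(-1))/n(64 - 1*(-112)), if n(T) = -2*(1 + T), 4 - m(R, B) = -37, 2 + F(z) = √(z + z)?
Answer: -41/354 ≈ -0.11582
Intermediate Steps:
F(z) = -2 + √2*√z (F(z) = -2 + √(z + z) = -2 + √(2*z) = -2 + √2*√z)
m(R, B) = 41 (m(R, B) = 4 - 1*(-37) = 4 + 37 = 41)
n(T) = -2 - 2*T
m(184, F(-1))/n(64 - 1*(-112)) = 41/(-2 - 2*(64 - 1*(-112))) = 41/(-2 - 2*(64 + 112)) = 41/(-2 - 2*176) = 41/(-2 - 352) = 41/(-354) = 41*(-1/354) = -41/354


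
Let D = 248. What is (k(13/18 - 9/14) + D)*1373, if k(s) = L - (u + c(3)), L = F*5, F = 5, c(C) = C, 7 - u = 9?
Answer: 373456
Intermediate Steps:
u = -2 (u = 7 - 1*9 = 7 - 9 = -2)
L = 25 (L = 5*5 = 25)
k(s) = 24 (k(s) = 25 - (-2 + 3) = 25 - 1*1 = 25 - 1 = 24)
(k(13/18 - 9/14) + D)*1373 = (24 + 248)*1373 = 272*1373 = 373456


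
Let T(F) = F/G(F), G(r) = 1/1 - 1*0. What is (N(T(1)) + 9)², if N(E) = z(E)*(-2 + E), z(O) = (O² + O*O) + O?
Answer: 36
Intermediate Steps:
G(r) = 1 (G(r) = 1 + 0 = 1)
z(O) = O + 2*O² (z(O) = (O² + O²) + O = 2*O² + O = O + 2*O²)
T(F) = F (T(F) = F/1 = F*1 = F)
N(E) = E*(1 + 2*E)*(-2 + E) (N(E) = (E*(1 + 2*E))*(-2 + E) = E*(1 + 2*E)*(-2 + E))
(N(T(1)) + 9)² = (1*(1 + 2*1)*(-2 + 1) + 9)² = (1*(1 + 2)*(-1) + 9)² = (1*3*(-1) + 9)² = (-3 + 9)² = 6² = 36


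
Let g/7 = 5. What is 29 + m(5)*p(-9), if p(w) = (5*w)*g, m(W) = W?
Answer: -7846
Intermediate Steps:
g = 35 (g = 7*5 = 35)
p(w) = 175*w (p(w) = (5*w)*35 = 175*w)
29 + m(5)*p(-9) = 29 + 5*(175*(-9)) = 29 + 5*(-1575) = 29 - 7875 = -7846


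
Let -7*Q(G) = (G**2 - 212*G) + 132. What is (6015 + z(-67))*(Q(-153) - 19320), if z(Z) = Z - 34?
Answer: -1130857338/7 ≈ -1.6155e+8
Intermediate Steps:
z(Z) = -34 + Z
Q(G) = -132/7 - G**2/7 + 212*G/7 (Q(G) = -((G**2 - 212*G) + 132)/7 = -(132 + G**2 - 212*G)/7 = -132/7 - G**2/7 + 212*G/7)
(6015 + z(-67))*(Q(-153) - 19320) = (6015 + (-34 - 67))*((-132/7 - 1/7*(-153)**2 + (212/7)*(-153)) - 19320) = (6015 - 101)*((-132/7 - 1/7*23409 - 32436/7) - 19320) = 5914*((-132/7 - 23409/7 - 32436/7) - 19320) = 5914*(-55977/7 - 19320) = 5914*(-191217/7) = -1130857338/7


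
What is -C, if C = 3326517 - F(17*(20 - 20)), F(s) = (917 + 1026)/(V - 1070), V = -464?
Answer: -5102879021/1534 ≈ -3.3265e+6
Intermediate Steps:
F(s) = -1943/1534 (F(s) = (917 + 1026)/(-464 - 1070) = 1943/(-1534) = 1943*(-1/1534) = -1943/1534)
C = 5102879021/1534 (C = 3326517 - 1*(-1943/1534) = 3326517 + 1943/1534 = 5102879021/1534 ≈ 3.3265e+6)
-C = -1*5102879021/1534 = -5102879021/1534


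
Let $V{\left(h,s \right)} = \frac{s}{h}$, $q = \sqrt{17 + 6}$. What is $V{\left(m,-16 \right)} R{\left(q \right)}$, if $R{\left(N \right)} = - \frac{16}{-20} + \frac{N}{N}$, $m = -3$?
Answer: $\frac{48}{5} \approx 9.6$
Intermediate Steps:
$q = \sqrt{23} \approx 4.7958$
$R{\left(N \right)} = \frac{9}{5}$ ($R{\left(N \right)} = \left(-16\right) \left(- \frac{1}{20}\right) + 1 = \frac{4}{5} + 1 = \frac{9}{5}$)
$V{\left(m,-16 \right)} R{\left(q \right)} = - \frac{16}{-3} \cdot \frac{9}{5} = \left(-16\right) \left(- \frac{1}{3}\right) \frac{9}{5} = \frac{16}{3} \cdot \frac{9}{5} = \frac{48}{5}$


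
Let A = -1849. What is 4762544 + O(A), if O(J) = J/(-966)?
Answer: 4600619353/966 ≈ 4.7625e+6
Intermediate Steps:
O(J) = -J/966 (O(J) = J*(-1/966) = -J/966)
4762544 + O(A) = 4762544 - 1/966*(-1849) = 4762544 + 1849/966 = 4600619353/966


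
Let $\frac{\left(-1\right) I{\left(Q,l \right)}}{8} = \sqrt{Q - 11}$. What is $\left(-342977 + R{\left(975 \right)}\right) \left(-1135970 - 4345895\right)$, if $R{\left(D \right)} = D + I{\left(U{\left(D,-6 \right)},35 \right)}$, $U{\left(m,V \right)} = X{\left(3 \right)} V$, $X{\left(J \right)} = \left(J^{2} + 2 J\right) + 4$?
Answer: $1874808793730 + 219274600 i \sqrt{5} \approx 1.8748 \cdot 10^{12} + 4.9031 \cdot 10^{8} i$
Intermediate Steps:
$X{\left(J \right)} = 4 + J^{2} + 2 J$
$U{\left(m,V \right)} = 19 V$ ($U{\left(m,V \right)} = \left(4 + 3^{2} + 2 \cdot 3\right) V = \left(4 + 9 + 6\right) V = 19 V$)
$I{\left(Q,l \right)} = - 8 \sqrt{-11 + Q}$ ($I{\left(Q,l \right)} = - 8 \sqrt{Q - 11} = - 8 \sqrt{-11 + Q}$)
$R{\left(D \right)} = D - 40 i \sqrt{5}$ ($R{\left(D \right)} = D - 8 \sqrt{-11 + 19 \left(-6\right)} = D - 8 \sqrt{-11 - 114} = D - 8 \sqrt{-125} = D - 8 \cdot 5 i \sqrt{5} = D - 40 i \sqrt{5}$)
$\left(-342977 + R{\left(975 \right)}\right) \left(-1135970 - 4345895\right) = \left(-342977 + \left(975 - 40 i \sqrt{5}\right)\right) \left(-1135970 - 4345895\right) = \left(-342002 - 40 i \sqrt{5}\right) \left(-5481865\right) = 1874808793730 + 219274600 i \sqrt{5}$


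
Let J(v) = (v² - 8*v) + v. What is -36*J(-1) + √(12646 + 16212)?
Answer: -288 + √28858 ≈ -118.12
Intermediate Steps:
J(v) = v² - 7*v
-36*J(-1) + √(12646 + 16212) = -(-36)*(-7 - 1) + √(12646 + 16212) = -(-36)*(-8) + √28858 = -36*8 + √28858 = -288 + √28858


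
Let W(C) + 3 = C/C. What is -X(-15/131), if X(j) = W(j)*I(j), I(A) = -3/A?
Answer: 262/5 ≈ 52.400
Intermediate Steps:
W(C) = -2 (W(C) = -3 + C/C = -3 + 1 = -2)
X(j) = 6/j (X(j) = -(-6)/j = 6/j)
-X(-15/131) = -6/((-15/131)) = -6/((-15*1/131)) = -6/(-15/131) = -6*(-131)/15 = -1*(-262/5) = 262/5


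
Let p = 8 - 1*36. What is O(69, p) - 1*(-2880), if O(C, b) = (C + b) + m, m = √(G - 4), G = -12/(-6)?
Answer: 2921 + I*√2 ≈ 2921.0 + 1.4142*I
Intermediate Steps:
p = -28 (p = 8 - 36 = -28)
G = 2 (G = -12*(-⅙) = 2)
m = I*√2 (m = √(2 - 4) = √(-2) = I*√2 ≈ 1.4142*I)
O(C, b) = C + b + I*√2 (O(C, b) = (C + b) + I*√2 = C + b + I*√2)
O(69, p) - 1*(-2880) = (69 - 28 + I*√2) - 1*(-2880) = (41 + I*√2) + 2880 = 2921 + I*√2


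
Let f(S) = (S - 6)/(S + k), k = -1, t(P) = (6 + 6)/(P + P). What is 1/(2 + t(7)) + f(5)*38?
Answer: -183/20 ≈ -9.1500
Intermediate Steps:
t(P) = 6/P (t(P) = 12/((2*P)) = 12*(1/(2*P)) = 6/P)
f(S) = (-6 + S)/(-1 + S) (f(S) = (S - 6)/(S - 1) = (-6 + S)/(-1 + S))
1/(2 + t(7)) + f(5)*38 = 1/(2 + 6/7) + ((-6 + 5)/(-1 + 5))*38 = 1/(2 + 6*(1/7)) + (-1/4)*38 = 1/(2 + 6/7) + ((1/4)*(-1))*38 = 1/(20/7) - 1/4*38 = 7/20 - 19/2 = -183/20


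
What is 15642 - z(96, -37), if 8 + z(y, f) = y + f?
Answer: 15591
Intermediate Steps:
z(y, f) = -8 + f + y (z(y, f) = -8 + (y + f) = -8 + (f + y) = -8 + f + y)
15642 - z(96, -37) = 15642 - (-8 - 37 + 96) = 15642 - 1*51 = 15642 - 51 = 15591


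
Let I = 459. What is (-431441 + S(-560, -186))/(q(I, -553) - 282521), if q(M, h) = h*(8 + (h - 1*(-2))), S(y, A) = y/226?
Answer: -48753113/2006654 ≈ -24.296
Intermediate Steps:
S(y, A) = y/226 (S(y, A) = y*(1/226) = y/226)
q(M, h) = h*(10 + h) (q(M, h) = h*(8 + (h + 2)) = h*(8 + (2 + h)) = h*(10 + h))
(-431441 + S(-560, -186))/(q(I, -553) - 282521) = (-431441 + (1/226)*(-560))/(-553*(10 - 553) - 282521) = (-431441 - 280/113)/(-553*(-543) - 282521) = -48753113/(113*(300279 - 282521)) = -48753113/113/17758 = -48753113/113*1/17758 = -48753113/2006654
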